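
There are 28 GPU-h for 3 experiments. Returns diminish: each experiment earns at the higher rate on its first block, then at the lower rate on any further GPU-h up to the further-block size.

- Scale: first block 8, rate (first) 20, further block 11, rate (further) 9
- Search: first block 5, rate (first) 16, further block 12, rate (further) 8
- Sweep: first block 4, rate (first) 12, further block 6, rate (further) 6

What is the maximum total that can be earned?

387

Order all 6 blocks by rate: Scale/tier1 20 > Search/tier1 16 > Sweep/tier1 12 > Scale/tier2 9 > Search/tier2 8 > Sweep/tier2 6.
Scale tier1 at 20: fill all 8 — 20 left.
Fill Search tier1 block (5 at 16) — 15 left.
Fill Sweep tier1 block (4 at 12) — 11 left.
Scale tier2 at 9: fill all 11 — 0 left.
Total = 20×8 + 16×5 + 12×4 + 9×11 = 387.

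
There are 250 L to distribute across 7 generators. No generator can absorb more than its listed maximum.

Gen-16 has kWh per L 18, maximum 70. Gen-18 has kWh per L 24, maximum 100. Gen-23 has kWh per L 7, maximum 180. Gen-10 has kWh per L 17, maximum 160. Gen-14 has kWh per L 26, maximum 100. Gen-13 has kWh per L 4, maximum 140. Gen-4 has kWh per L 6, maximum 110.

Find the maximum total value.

5900

Order the generators by kWh per L: Gen-14 26 > Gen-18 24 > Gen-16 18 > Gen-10 17 > Gen-23 7 > Gen-4 6 > Gen-13 4.
Give Gen-14 100 to hit its cap of 100 — 150 left.
Gen-18 takes 100 to reach its cap of 100 — 50 left.
Only 50 left; Gen-16 takes them to reach 50.
Total = 18×50 + 24×100 + 26×100 = 5900.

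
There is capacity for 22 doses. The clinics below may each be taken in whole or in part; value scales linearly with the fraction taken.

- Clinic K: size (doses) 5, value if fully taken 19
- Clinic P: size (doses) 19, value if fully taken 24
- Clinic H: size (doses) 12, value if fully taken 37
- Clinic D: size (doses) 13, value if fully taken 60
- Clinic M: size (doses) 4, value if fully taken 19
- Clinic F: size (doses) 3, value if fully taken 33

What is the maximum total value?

Rank by value-to-size ratio: Clinic F 33/3≈11, Clinic M 19/4≈4.75, Clinic D 60/13≈4.62, Clinic K 19/5≈3.8, Clinic H 37/12≈3.08, Clinic P 24/19≈1.26.
All 3 doses of Clinic F fit (value 33) — 19 remain.
Clinic M: take in full, 4 doses for value 19 — 15 left.
All 13 doses of Clinic D fit (value 60) — 2 remain.
Only 2 doses remain; take 2/5 of Clinic K for value 19×2/5 = 7.6.
Total value = 119.6.

119.6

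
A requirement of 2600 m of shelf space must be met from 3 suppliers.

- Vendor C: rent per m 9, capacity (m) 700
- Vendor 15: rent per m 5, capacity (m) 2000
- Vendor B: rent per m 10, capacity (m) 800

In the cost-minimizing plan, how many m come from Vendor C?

600

Cheapest first:
Vendor 15 (5): use full 2000 ; 600 m to go.
Vendor C at 9: take 600 of its 700 ; requirement met.
Vendor B: unused.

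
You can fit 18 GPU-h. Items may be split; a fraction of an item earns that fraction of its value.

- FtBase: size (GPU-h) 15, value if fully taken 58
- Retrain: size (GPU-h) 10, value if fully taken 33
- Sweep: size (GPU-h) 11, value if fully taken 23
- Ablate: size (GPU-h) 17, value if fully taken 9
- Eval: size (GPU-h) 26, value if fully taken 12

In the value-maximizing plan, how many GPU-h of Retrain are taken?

3

Best value per unit of size first: FtBase 58/15≈3.87, Retrain 33/10≈3.3, Sweep 23/11≈2.09, Ablate 9/17≈0.529, Eval 12/26≈0.462.
All 15 GPU-h of FtBase fit (value 58) → 3 remain.
3 GPU-h left: a 3/10 share of Retrain gives 33×3/10 = 9.9.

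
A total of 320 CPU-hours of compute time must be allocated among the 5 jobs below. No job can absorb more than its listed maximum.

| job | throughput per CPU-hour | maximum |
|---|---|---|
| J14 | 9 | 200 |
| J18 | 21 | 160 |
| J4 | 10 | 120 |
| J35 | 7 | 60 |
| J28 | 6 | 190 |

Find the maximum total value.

4920

Highest throughput per CPU-hour first: J18 21 > J4 10 > J14 9 > J35 7 > J28 6.
J18 takes 160 to reach its cap of 160 → 160 left.
Give J4 120 to hit its cap of 120 → 40 left.
J14 has room for 200 but only 40 remain, so it gets 40.
Total = 9×40 + 21×160 + 10×120 = 4920.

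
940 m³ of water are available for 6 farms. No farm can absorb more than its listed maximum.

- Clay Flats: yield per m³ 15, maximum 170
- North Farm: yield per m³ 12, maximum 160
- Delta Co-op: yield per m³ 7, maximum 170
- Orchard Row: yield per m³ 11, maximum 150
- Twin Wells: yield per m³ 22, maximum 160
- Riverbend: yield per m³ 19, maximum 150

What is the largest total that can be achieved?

Highest yield per m³ first: Twin Wells 22 > Riverbend 19 > Clay Flats 15 > North Farm 12 > Orchard Row 11 > Delta Co-op 7.
Give Twin Wells 160 to hit its cap of 160 → 780 left.
Riverbend takes 150 to reach its cap of 150 → 630 left.
Clay Flats: +170 to 170 (cap) → 460 left.
Give North Farm 160 to hit its cap of 160 → 300 left.
Give Orchard Row 150 to hit its cap of 150 → 150 left.
Delta Co-op has room for 170 but only 150 remain, so it gets 150.
Total = 15×170 + 12×160 + 7×150 + 11×150 + 22×160 + 19×150 = 13540.

13540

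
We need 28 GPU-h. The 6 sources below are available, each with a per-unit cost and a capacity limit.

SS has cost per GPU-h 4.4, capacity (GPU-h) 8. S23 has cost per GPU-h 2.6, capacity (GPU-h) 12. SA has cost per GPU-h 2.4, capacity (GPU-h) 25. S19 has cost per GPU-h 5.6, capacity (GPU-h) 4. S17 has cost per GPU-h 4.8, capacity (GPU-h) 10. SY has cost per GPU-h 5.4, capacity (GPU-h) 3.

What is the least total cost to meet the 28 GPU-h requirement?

Fill from the cheapest source first.
SA at 2.4: take all 25 GPU-h ; 3 still needed.
S23 (2.6): take the remaining 3 ; done.
SS, S17, SY, S19: unused.
Cost = 25×2.4 + 3×2.6 = 67.8.

67.8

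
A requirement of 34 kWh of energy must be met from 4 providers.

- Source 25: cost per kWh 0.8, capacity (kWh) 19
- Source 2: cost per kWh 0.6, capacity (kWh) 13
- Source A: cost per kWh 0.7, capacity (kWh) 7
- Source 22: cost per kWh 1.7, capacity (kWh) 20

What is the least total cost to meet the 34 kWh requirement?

23.9

Cheapest first:
Source 2 at 0.6: take all 13 kWh ; 21 still needed.
Take 7 from Source A at 0.7 ; need 14 more.
Source 25 (0.8): take the remaining 14 ; done.
Source 22: unused.
Cost = 13×0.6 + 7×0.7 + 14×0.8 = 23.9.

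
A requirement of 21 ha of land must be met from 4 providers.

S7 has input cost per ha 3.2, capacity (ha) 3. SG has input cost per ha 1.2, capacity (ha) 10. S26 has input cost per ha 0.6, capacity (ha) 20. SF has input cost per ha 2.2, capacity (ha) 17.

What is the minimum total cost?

Fill from the cheapest provider first.
S26 (0.6): use full 20 — 1 ha to go.
Take 1 from SG at 1.2 to finish.
SF, S7: unused.
Cost = 20×0.6 + 1×1.2 = 13.2.

13.2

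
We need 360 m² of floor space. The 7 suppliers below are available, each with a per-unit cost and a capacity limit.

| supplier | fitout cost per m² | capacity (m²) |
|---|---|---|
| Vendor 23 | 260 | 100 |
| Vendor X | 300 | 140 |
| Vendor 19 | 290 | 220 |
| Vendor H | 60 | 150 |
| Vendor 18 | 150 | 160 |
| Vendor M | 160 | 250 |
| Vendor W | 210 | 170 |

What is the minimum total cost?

41000

Cheapest first:
Vendor H at 60: take all 150 m² — 210 still needed.
Vendor 18 at 150: take all 160 m² — 50 still needed.
Vendor M (160): take the remaining 50 — done.
Vendor W, Vendor 23, Vendor 19, Vendor X: unused.
Cost = 150×60 + 160×150 + 50×160 = 41000.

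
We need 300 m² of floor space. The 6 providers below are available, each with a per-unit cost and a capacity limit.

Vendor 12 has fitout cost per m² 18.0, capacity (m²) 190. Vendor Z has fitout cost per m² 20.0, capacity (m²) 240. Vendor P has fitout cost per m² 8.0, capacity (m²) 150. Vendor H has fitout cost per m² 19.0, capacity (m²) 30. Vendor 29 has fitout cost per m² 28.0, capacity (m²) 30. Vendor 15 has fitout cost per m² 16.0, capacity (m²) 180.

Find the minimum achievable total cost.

3600

Cheapest first:
Take 150 from Vendor P at 8.0 ; need 150 more.
Take 150 from Vendor 15 at 16.0 to finish.
Vendor 12, Vendor H, Vendor Z, Vendor 29: unused.
Cost = 150×8.0 + 150×16.0 = 3600.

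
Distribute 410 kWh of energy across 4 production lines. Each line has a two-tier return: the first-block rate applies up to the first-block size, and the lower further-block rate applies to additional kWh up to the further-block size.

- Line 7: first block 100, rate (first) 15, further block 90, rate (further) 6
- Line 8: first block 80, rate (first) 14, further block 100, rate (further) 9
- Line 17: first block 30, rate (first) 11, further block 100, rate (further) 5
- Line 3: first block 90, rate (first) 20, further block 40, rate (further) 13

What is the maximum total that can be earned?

Treat each block as its own option and order by rate: Line 3/tier1 20 > Line 7/tier1 15 > Line 8/tier1 14 > Line 3/tier2 13 > Line 17/tier1 11 > Line 8/tier2 9 > Line 7/tier2 6 > Line 17/tier2 5.
Line 3/tier1 (20): +90 — 320 left.
Fill Line 7 tier1 block (100 at 15) — 220 left.
Line 8 tier1 at 14: fill all 80 — 140 left.
Line 3 tier2 at 13: fill all 40 — 100 left.
Fill Line 17 tier1 block (30 at 11) — 70 left.
Line 8/tier2: +70 of 100 at 9; pool empty.
Total = 20×90 + 15×100 + 14×80 + 13×40 + 11×30 + 9×70 = 5900.

5900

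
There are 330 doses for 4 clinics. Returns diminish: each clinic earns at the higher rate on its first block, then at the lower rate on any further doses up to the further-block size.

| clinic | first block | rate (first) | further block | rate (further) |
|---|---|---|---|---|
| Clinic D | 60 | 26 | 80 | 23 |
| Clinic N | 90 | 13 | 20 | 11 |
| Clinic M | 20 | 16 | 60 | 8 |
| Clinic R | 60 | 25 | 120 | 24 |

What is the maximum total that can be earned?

7940

Order all 8 blocks by rate: Clinic D/T1 26 > Clinic R/T1 25 > Clinic R/T2 24 > Clinic D/T2 23 > Clinic M/T1 16 > Clinic N/T1 13 > Clinic N/T2 11 > Clinic M/T2 8.
Fill Clinic D T1 block (60 at 26) → 270 left.
Fill Clinic R T1 block (60 at 25) → 210 left.
Clinic R T2 at 24: fill all 120 → 90 left.
Fill Clinic D T2 block (80 at 23) → 10 left.
10 remain; put them into Clinic M T1 at 16.
Total = 26×60 + 25×60 + 24×120 + 23×80 + 16×10 = 7940.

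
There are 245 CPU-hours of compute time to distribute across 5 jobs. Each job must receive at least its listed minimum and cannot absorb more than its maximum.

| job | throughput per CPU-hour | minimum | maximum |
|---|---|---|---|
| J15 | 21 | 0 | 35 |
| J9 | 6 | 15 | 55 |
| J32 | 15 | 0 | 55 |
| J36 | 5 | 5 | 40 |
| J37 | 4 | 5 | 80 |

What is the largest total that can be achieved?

Meeting every minimum uses 0+15+0+5+5 = 25 CPU-hours, leaving 220.
Rank by throughput per CPU-hour: J15 21 > J32 15 > J9 6 > J36 5 > J37 4.
J15: +35 to 35 (cap) ; 185 left.
J32 takes 55 more to reach its cap of 55 ; 130 left.
Give J9 40 more to hit its cap of 55 ; 90 left.
J36: +35 to 40 (cap) ; 55 left.
Only 55 left; J37 takes them to reach 60.
Total = 21×35 + 6×55 + 15×55 + 5×40 + 4×60 = 2330.

2330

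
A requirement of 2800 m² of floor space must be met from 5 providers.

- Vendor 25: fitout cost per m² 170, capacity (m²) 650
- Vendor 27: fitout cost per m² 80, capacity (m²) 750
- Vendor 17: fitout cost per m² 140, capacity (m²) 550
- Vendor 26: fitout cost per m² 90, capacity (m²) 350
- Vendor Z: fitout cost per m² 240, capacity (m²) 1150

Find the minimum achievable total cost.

Use providers in increasing cost order.
Take 750 from Vendor 27 at 80 → need 2050 more.
Vendor 26 at 90: take all 350 m² → 1700 still needed.
Vendor 17 (140): use full 550 → 1150 m² to go.
Take 650 from Vendor 25 at 170 → need 500 more.
Vendor Z at 240: take 500 of its 1150 → requirement met.
Cost = 750×80 + 350×90 + 550×140 + 650×170 + 500×240 = 399000.

399000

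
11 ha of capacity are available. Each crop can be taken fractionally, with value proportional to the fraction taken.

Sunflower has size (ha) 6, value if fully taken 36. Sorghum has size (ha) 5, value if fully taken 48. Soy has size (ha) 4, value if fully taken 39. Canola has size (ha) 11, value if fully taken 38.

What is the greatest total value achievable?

Rank by value-to-size ratio: Soy 39/4≈9.75, Sorghum 48/5≈9.6, Sunflower 36/6≈6, Canola 38/11≈3.45.
All 4 ha of Soy fit (value 39) — 7 remain.
All 5 ha of Sorghum fit (value 48) — 2 remain.
2 ha left: a 2/6 share of Sunflower gives 36×2/6 = 12.
Total value = 99.

99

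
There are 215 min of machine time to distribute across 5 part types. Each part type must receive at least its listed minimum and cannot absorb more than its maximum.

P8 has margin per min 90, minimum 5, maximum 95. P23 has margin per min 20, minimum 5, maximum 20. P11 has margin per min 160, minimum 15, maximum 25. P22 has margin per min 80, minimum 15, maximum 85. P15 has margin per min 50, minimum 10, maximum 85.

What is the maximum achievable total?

19550

Meeting every minimum uses 5+5+15+15+10 = 50 min, leaving 165.
Order the part types by margin per min: P11 160 > P8 90 > P22 80 > P15 50 > P23 20.
Give P11 10 more to hit its cap of 25 → 155 left.
P8: +90 to 95 (cap) → 65 left.
P22: +65 (room for 70) → 80. Pool exhausted.
Total = 90×95 + 20×5 + 160×25 + 80×80 + 50×10 = 19550.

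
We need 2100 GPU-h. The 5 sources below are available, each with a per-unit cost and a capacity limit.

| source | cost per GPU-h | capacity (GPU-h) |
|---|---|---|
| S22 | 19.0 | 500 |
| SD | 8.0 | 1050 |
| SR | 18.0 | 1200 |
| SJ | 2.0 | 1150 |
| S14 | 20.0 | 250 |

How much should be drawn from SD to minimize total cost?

Use sources in increasing cost order.
SJ (2.0): use full 1150 ; 950 GPU-h to go.
Take 950 from SD at 8.0 to finish.
SR, S22, S14: unused.

950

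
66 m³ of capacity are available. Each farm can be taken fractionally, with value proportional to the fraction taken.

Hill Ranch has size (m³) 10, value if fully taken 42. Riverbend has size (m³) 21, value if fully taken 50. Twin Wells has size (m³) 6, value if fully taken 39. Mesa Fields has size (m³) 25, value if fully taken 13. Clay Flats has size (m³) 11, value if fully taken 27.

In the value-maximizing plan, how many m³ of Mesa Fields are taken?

Rank by value-to-size ratio: Twin Wells 39/6≈6.5, Hill Ranch 42/10≈4.2, Clay Flats 27/11≈2.45, Riverbend 50/21≈2.38, Mesa Fields 13/25≈0.52.
Take all of Twin Wells (6 m³, value 39) → 60 m³ left.
Take all of Hill Ranch (10 m³, value 42) → 50 m³ left.
Take all of Clay Flats (11 m³, value 27) → 39 m³ left.
Riverbend: take in full, 21 m³ for value 50 → 18 left.
Only 18 m³ remain; take 18/25 of Mesa Fields for value 13×18/25 = 9.36.

18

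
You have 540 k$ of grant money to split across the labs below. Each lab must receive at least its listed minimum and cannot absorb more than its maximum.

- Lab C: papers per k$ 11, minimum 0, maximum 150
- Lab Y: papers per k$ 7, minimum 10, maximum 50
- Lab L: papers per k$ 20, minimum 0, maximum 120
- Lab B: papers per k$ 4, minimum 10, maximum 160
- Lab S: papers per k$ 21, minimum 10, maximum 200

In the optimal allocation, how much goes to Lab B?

20

Meeting every minimum uses 0+10+0+10+10 = 30 k$, leaving 510.
Highest papers per k$ first: Lab S 21 > Lab L 20 > Lab C 11 > Lab Y 7 > Lab B 4.
Lab S takes 190 more to reach its cap of 200 ; 320 left.
Lab L: +120 to 120 (cap) ; 200 left.
Give Lab C 150 more to hit its cap of 150 ; 50 left.
Lab Y: +40 to 50 (cap) ; 10 left.
Lab B has room for 150 more but only 10 remain, so it gets 20.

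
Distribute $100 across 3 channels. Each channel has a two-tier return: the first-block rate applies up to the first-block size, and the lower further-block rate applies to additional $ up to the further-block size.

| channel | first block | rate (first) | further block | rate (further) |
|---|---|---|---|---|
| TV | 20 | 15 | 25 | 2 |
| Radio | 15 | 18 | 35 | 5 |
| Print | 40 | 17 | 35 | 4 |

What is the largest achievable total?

1375

Rank every tier by rate: Radio/T1 18 > Print/T1 17 > TV/T1 15 > Radio/T2 5 > Print/T2 4 > TV/T2 2.
Radio T1 at 18: fill all 15 — 85 left.
Print T1 at 17: fill all 40 — 45 left.
Fill TV T1 block (20 at 15) — 25 left.
25 remain; put them into Radio T2 at 5.
Total = 18×15 + 17×40 + 15×20 + 5×25 = 1375.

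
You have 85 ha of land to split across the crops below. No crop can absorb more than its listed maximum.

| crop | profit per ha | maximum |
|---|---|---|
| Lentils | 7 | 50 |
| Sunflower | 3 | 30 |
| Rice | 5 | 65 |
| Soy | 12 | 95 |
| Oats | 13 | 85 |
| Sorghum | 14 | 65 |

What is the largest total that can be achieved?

1170

Order the crops by profit per ha: Sorghum 14 > Oats 13 > Soy 12 > Lentils 7 > Rice 5 > Sunflower 3.
Give Sorghum 65 to hit its cap of 65 → 20 left.
Oats: +20 (room for 85) → 20. Pool exhausted.
Total = 13×20 + 14×65 = 1170.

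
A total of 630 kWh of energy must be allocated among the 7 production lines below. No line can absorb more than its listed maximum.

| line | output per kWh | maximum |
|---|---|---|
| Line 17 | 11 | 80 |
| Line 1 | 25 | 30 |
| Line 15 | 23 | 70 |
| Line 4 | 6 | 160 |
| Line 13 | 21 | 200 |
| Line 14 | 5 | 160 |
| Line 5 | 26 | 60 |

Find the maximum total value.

10110

Rank by output per kWh: Line 5 26 > Line 1 25 > Line 15 23 > Line 13 21 > Line 17 11 > Line 4 6 > Line 14 5.
Line 5: +60 to 60 (cap) — 570 left.
Give Line 1 30 to hit its cap of 30 — 540 left.
Line 15: +70 to 70 (cap) — 470 left.
Line 13 takes 200 to reach its cap of 200 — 270 left.
Line 17: +80 to 80 (cap) — 190 left.
Give Line 4 160 to hit its cap of 160 — 30 left.
Line 14: +30 (room for 160) → 30. Pool exhausted.
Total = 11×80 + 25×30 + 23×70 + 6×160 + 21×200 + 5×30 + 26×60 = 10110.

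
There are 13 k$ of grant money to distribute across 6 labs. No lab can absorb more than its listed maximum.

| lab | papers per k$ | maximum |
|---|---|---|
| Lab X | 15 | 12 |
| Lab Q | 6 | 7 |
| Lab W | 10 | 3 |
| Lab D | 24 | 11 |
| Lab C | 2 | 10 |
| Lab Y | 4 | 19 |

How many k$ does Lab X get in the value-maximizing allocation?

2

Rank by papers per k$: Lab D 24 > Lab X 15 > Lab W 10 > Lab Q 6 > Lab Y 4 > Lab C 2.
Give Lab D 11 to hit its cap of 11 — 2 left.
Lab X has room for 12 but only 2 remain, so it gets 2.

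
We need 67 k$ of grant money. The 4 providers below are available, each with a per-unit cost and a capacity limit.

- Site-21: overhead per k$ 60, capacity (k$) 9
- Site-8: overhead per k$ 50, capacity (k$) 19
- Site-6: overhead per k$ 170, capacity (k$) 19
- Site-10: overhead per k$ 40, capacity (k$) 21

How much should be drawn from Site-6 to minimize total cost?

Use providers in increasing cost order.
Site-10 (40): use full 21 — 46 k$ to go.
Site-8 (50): use full 19 — 27 k$ to go.
Take 9 from Site-21 at 60 — need 18 more.
Site-6 (170): take the remaining 18 — done.

18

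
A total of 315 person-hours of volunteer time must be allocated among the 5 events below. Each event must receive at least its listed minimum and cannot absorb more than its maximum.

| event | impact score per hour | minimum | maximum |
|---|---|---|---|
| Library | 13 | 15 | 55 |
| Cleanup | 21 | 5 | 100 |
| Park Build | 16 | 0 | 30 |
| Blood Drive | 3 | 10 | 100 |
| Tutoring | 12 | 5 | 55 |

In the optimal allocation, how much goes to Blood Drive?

75

Meeting every minimum uses 15+5+0+10+5 = 35 person-hours, leaving 280.
Rank by impact score per hour: Cleanup 21 > Park Build 16 > Library 13 > Tutoring 12 > Blood Drive 3.
Cleanup takes 95 more to reach its cap of 100 → 185 left.
Park Build: +30 to 30 (cap) → 155 left.
Library takes 40 more to reach its cap of 55 → 115 left.
Give Tutoring 50 more to hit its cap of 55 → 65 left.
Blood Drive: +65 (room for 90) → 75. Pool exhausted.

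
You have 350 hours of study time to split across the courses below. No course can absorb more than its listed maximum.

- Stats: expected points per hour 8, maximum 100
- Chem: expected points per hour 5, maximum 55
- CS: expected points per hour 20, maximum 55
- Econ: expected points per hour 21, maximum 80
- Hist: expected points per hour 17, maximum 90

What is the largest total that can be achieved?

Order the courses by expected points per hour: Econ 21 > CS 20 > Hist 17 > Stats 8 > Chem 5.
Econ takes 80 to reach its cap of 80 — 270 left.
Give CS 55 to hit its cap of 55 — 215 left.
Hist takes 90 to reach its cap of 90 — 125 left.
Give Stats 100 to hit its cap of 100 — 25 left.
Only 25 left; Chem takes them to reach 25.
Total = 8×100 + 5×25 + 20×55 + 21×80 + 17×90 = 5235.

5235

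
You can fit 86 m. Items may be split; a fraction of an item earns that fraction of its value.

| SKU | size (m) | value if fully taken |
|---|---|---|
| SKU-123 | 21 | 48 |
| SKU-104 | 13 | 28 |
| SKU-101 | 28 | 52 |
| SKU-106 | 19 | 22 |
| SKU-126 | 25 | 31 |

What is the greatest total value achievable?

157.76

Sort by value density: SKU-123 48/21≈2.29, SKU-104 28/13≈2.15, SKU-101 52/28≈1.86, SKU-126 31/25≈1.24, SKU-106 22/19≈1.16.
All 21 m of SKU-123 fit (value 48) — 65 remain.
SKU-104: take in full, 13 m for value 28 — 52 left.
SKU-101: take in full, 28 m for value 52 — 24 left.
24 m left: a 24/25 share of SKU-126 gives 31×24/25 = 29.76.
Total value = 157.76.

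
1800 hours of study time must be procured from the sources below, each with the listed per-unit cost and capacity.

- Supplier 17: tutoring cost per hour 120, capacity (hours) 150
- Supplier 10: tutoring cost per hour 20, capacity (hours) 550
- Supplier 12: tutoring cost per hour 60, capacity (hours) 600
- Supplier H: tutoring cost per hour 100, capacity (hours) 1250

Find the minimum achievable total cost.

Cheapest first:
Supplier 10 (20): use full 550 → 1250 hours to go.
Supplier 12 at 60: take all 600 hours → 650 still needed.
Supplier H at 100: take 650 of its 1250 → requirement met.
Supplier 17: unused.
Cost = 550×20 + 600×60 + 650×100 = 112000.

112000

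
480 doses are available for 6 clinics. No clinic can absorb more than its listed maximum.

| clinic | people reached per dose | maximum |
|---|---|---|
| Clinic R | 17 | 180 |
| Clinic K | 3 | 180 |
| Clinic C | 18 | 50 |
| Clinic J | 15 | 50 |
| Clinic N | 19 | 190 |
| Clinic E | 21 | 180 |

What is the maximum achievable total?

Order the clinics by people reached per dose: Clinic E 21 > Clinic N 19 > Clinic C 18 > Clinic R 17 > Clinic J 15 > Clinic K 3.
Clinic E takes 180 to reach its cap of 180 → 300 left.
Clinic N: +190 to 190 (cap) → 110 left.
Clinic C takes 50 to reach its cap of 50 → 60 left.
Clinic R has room for 180 but only 60 remain, so it gets 60.
Total = 17×60 + 18×50 + 19×190 + 21×180 = 9310.

9310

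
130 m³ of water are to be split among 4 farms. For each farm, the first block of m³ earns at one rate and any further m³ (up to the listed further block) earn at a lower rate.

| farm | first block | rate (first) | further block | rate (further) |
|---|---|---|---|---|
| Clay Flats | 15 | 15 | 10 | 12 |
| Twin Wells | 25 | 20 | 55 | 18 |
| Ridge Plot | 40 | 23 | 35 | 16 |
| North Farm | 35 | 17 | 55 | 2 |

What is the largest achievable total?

2580

Treat each block as its own option and order by rate: Ridge Plot/first 23 > Twin Wells/first 20 > Twin Wells/second 18 > North Farm/first 17 > Ridge Plot/second 16 > Clay Flats/first 15 > Clay Flats/second 12 > North Farm/second 2.
Ridge Plot/first (23): +40 → 90 left.
Twin Wells/first (20): +25 → 65 left.
Fill Twin Wells second block (55 at 18) → 10 left.
North Farm/first: +10 of 35 at 17; pool empty.
Total = 23×40 + 20×25 + 18×55 + 17×10 = 2580.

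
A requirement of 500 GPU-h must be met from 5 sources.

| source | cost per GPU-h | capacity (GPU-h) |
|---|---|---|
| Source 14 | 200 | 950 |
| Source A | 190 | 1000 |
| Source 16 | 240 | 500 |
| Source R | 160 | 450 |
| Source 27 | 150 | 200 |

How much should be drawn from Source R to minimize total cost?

300

Use sources in increasing cost order.
Source 27 (150): use full 200 — 300 GPU-h to go.
Take 300 from Source R at 160 to finish.
Source A, Source 14, Source 16: unused.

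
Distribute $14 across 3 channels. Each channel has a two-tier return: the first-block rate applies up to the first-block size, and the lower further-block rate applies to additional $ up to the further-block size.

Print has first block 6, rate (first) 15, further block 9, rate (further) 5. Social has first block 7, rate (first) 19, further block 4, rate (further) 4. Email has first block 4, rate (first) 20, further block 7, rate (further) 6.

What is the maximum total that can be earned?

258

Order all 6 blocks by rate: Email/tier1 20 > Social/tier1 19 > Print/tier1 15 > Email/tier2 6 > Print/tier2 5 > Social/tier2 4.
Email tier1 at 20: fill all 4 — 10 left.
Social tier1 at 19: fill all 7 — 3 left.
3 remain; put them into Print tier1 at 15.
Total = 20×4 + 19×7 + 15×3 = 258.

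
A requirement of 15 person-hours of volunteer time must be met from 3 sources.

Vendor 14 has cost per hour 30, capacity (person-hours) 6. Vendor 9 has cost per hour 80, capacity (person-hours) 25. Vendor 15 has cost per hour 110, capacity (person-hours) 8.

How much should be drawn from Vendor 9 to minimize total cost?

Use sources in increasing cost order.
Vendor 14 (30): use full 6 — 9 person-hours to go.
Take 9 from Vendor 9 at 80 to finish.
Vendor 15: unused.

9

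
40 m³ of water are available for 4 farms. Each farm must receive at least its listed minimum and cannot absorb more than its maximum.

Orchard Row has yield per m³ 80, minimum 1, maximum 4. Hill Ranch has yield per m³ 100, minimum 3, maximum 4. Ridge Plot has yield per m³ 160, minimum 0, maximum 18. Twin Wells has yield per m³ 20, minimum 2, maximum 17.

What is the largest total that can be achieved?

3880

Meeting every minimum uses 1+3+0+2 = 6 m³, leaving 34.
Highest yield per m³ first: Ridge Plot 160 > Hill Ranch 100 > Orchard Row 80 > Twin Wells 20.
Ridge Plot: +18 to 18 (cap) ; 16 left.
Give Hill Ranch 1 more to hit its cap of 4 ; 15 left.
Orchard Row: +3 to 4 (cap) ; 12 left.
Only 12 left; Twin Wells takes them to reach 14.
Total = 80×4 + 100×4 + 160×18 + 20×14 = 3880.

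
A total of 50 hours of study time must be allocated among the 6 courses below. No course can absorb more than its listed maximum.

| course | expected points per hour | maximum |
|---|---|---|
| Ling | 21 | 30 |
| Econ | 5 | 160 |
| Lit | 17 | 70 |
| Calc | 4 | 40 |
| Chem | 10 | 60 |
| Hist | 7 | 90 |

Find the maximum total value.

Rank by expected points per hour: Ling 21 > Lit 17 > Chem 10 > Hist 7 > Econ 5 > Calc 4.
Ling: +30 to 30 (cap) — 20 left.
Lit: +20 (room for 70) → 20. Pool exhausted.
Total = 21×30 + 17×20 = 970.

970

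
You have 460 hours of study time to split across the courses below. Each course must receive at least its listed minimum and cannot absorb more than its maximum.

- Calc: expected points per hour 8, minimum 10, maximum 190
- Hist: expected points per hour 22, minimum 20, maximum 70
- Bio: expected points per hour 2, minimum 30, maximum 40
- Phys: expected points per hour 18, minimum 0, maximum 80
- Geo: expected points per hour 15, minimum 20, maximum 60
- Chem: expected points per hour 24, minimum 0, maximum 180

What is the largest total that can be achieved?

Meeting every minimum uses 10+20+30+0+20+0 = 80 hours, leaving 380.
Rank by expected points per hour: Chem 24 > Hist 22 > Phys 18 > Geo 15 > Calc 8 > Bio 2.
Chem: +180 to 180 (cap) → 200 left.
Hist takes 50 more to reach its cap of 70 → 150 left.
Give Phys 80 more to hit its cap of 80 → 70 left.
Give Geo 40 more to hit its cap of 60 → 30 left.
Only 30 left; Calc takes them to reach 40.
Total = 8×40 + 22×70 + 2×30 + 18×80 + 15×60 + 24×180 = 8580.

8580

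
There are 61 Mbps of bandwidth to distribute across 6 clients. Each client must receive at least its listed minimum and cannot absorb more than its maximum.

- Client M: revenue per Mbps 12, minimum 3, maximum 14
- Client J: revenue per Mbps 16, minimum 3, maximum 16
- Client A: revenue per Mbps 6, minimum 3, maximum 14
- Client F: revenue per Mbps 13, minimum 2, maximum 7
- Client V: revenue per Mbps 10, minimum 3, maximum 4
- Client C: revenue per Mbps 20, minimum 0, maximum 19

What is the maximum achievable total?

931

Meeting every minimum uses 3+3+3+2+3+0 = 14 Mbps, leaving 47.
Order the clients by revenue per Mbps: Client C 20 > Client J 16 > Client F 13 > Client M 12 > Client V 10 > Client A 6.
Client C: +19 to 19 (cap) ; 28 left.
Give Client J 13 more to hit its cap of 16 ; 15 left.
Give Client F 5 more to hit its cap of 7 ; 10 left.
Client M has room for 11 more but only 10 remain, so it gets 13.
Total = 12×13 + 16×16 + 6×3 + 13×7 + 10×3 + 20×19 = 931.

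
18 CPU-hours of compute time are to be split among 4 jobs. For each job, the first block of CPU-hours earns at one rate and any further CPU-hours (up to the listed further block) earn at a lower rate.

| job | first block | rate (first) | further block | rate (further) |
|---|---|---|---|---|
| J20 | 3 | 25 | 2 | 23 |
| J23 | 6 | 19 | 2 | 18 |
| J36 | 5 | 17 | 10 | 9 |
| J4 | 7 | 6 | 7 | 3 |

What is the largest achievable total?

Rank every tier by rate: J20/T1 25 > J20/T2 23 > J23/T1 19 > J23/T2 18 > J36/T1 17 > J36/T2 9 > J4/T1 6 > J4/T2 3.
J20 T1 at 25: fill all 3 ; 15 left.
J20 T2 at 23: fill all 2 ; 13 left.
J23 T1 at 19: fill all 6 ; 7 left.
Fill J23 T2 block (2 at 18) ; 5 left.
J36/T1 (17): +5 ; 0 left.
Total = 25×3 + 23×2 + 19×6 + 18×2 + 17×5 = 356.

356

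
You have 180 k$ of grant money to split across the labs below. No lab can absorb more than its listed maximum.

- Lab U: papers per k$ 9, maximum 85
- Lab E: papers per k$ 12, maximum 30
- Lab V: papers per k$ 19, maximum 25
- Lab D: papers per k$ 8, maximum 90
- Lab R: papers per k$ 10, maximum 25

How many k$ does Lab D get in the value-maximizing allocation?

15

Rank by papers per k$: Lab V 19 > Lab E 12 > Lab R 10 > Lab U 9 > Lab D 8.
Lab V: +25 to 25 (cap) → 155 left.
Lab E: +30 to 30 (cap) → 125 left.
Give Lab R 25 to hit its cap of 25 → 100 left.
Lab U: +85 to 85 (cap) → 15 left.
Lab D has room for 90 but only 15 remain, so it gets 15.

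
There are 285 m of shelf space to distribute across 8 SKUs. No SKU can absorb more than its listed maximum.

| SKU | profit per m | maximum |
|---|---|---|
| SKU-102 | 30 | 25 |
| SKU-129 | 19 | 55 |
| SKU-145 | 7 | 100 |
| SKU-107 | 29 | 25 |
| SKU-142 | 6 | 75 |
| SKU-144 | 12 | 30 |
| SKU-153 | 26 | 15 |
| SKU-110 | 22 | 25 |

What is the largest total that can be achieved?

Order the SKUs by profit per m: SKU-102 30 > SKU-107 29 > SKU-153 26 > SKU-110 22 > SKU-129 19 > SKU-144 12 > SKU-145 7 > SKU-142 6.
Give SKU-102 25 to hit its cap of 25 ; 260 left.
SKU-107: +25 to 25 (cap) ; 235 left.
Give SKU-153 15 to hit its cap of 15 ; 220 left.
Give SKU-110 25 to hit its cap of 25 ; 195 left.
SKU-129: +55 to 55 (cap) ; 140 left.
SKU-144: +30 to 30 (cap) ; 110 left.
Give SKU-145 100 to hit its cap of 100 ; 10 left.
SKU-142: +10 (room for 75) → 10. Pool exhausted.
Total = 30×25 + 19×55 + 7×100 + 29×25 + 6×10 + 12×30 + 26×15 + 22×25 = 4580.

4580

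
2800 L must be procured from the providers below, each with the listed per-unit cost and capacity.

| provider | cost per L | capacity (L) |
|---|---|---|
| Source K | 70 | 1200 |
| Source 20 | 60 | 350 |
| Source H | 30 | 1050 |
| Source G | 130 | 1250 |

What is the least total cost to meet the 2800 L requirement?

162500

Fill from the cheapest provider first.
Source H at 30: take all 1050 L — 1750 still needed.
Source 20 at 60: take all 350 L — 1400 still needed.
Source K (70): use full 1200 — 200 L to go.
Source G (130): take the remaining 200 — done.
Cost = 1050×30 + 350×60 + 1200×70 + 200×130 = 162500.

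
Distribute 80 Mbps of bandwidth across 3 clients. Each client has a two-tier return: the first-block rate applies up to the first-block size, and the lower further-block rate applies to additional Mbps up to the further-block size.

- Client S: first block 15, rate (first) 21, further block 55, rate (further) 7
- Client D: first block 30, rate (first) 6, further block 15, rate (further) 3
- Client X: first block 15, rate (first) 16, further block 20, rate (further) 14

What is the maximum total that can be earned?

Treat each block as its own option and order by rate: Client S/tier1 21 > Client X/tier1 16 > Client X/tier2 14 > Client S/tier2 7 > Client D/tier1 6 > Client D/tier2 3.
Fill Client S tier1 block (15 at 21) — 65 left.
Fill Client X tier1 block (15 at 16) — 50 left.
Client X/tier2 (14): +20 — 30 left.
Client S/tier2: +30 of 55 at 7; pool empty.
Total = 21×15 + 16×15 + 14×20 + 7×30 = 1045.

1045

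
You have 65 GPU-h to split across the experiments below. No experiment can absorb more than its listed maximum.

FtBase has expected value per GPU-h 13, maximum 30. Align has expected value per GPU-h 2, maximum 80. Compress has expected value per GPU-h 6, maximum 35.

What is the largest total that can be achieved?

600

Rank by expected value per GPU-h: FtBase 13 > Compress 6 > Align 2.
FtBase takes 30 to reach its cap of 30 → 35 left.
Give Compress 35 to hit its cap of 35 → 0 left.
Total = 13×30 + 6×35 = 600.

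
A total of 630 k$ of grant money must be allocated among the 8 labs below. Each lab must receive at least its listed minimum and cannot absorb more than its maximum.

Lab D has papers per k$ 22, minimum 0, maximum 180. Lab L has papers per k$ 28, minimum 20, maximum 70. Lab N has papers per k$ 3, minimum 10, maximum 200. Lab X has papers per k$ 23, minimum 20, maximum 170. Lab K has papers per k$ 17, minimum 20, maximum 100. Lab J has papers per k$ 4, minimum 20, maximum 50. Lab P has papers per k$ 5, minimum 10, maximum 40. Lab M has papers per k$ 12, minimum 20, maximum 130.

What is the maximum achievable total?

12530

Meeting every minimum uses 0+20+10+20+20+20+10+20 = 120 k$, leaving 510.
Highest papers per k$ first: Lab L 28 > Lab X 23 > Lab D 22 > Lab K 17 > Lab M 12 > Lab P 5 > Lab J 4 > Lab N 3.
Give Lab L 50 more to hit its cap of 70 — 460 left.
Give Lab X 150 more to hit its cap of 170 — 310 left.
Lab D: +180 to 180 (cap) — 130 left.
Lab K: +80 to 100 (cap) — 50 left.
Only 50 left; Lab M takes them to reach 70.
Total = 22×180 + 28×70 + 3×10 + 23×170 + 17×100 + 4×20 + 5×10 + 12×70 = 12530.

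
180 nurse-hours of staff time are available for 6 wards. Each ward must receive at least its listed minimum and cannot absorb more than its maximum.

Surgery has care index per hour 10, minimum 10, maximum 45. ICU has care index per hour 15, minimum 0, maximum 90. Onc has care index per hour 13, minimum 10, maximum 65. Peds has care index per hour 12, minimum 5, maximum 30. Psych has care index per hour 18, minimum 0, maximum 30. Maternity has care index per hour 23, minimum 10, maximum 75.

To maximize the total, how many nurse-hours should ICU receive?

50

Meeting every minimum uses 10+0+10+5+0+10 = 35 nurse-hours, leaving 145.
Highest care index per hour first: Maternity 23 > Psych 18 > ICU 15 > Onc 13 > Peds 12 > Surgery 10.
Maternity takes 65 more to reach its cap of 75 → 80 left.
Give Psych 30 more to hit its cap of 30 → 50 left.
ICU has room for 90 more but only 50 remain, so it gets 50.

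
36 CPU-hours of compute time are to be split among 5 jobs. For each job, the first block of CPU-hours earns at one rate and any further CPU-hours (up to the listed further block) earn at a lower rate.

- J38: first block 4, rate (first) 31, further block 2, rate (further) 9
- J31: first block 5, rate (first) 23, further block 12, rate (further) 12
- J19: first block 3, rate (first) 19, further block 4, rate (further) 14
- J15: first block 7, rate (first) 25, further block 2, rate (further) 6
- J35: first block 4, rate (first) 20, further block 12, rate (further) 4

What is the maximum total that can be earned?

715

Rank every tier by rate: J38/T1 31 > J15/T1 25 > J31/T1 23 > J35/T1 20 > J19/T1 19 > J19/T2 14 > J31/T2 12 > J38/T2 9 > J15/T2 6 > J35/T2 4.
Fill J38 T1 block (4 at 31) — 32 left.
J15/T1 (25): +7 — 25 left.
J31 T1 at 23: fill all 5 — 20 left.
J35 T1 at 20: fill all 4 — 16 left.
Fill J19 T1 block (3 at 19) — 13 left.
Fill J19 T2 block (4 at 14) — 9 left.
J31/T2: +9 of 12 at 12; pool empty.
Total = 31×4 + 25×7 + 23×5 + 20×4 + 19×3 + 14×4 + 12×9 = 715.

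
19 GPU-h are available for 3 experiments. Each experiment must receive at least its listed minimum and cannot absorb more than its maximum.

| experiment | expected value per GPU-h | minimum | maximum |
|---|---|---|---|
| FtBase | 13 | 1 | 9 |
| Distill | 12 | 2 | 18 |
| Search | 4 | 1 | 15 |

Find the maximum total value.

229

Meeting every minimum uses 1+2+1 = 4 GPU-h, leaving 15.
Rank by expected value per GPU-h: FtBase 13 > Distill 12 > Search 4.
FtBase: +8 to 9 (cap) ; 7 left.
Distill has room for 16 more but only 7 remain, so it gets 9.
Total = 13×9 + 12×9 + 4×1 = 229.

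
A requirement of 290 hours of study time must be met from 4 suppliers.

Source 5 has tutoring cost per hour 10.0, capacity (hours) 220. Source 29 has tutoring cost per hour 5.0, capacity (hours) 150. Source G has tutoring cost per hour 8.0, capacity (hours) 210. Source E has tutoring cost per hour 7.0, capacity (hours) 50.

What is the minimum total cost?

1820

Fill from the cheapest supplier first.
Source 29 (5.0): use full 150 — 140 hours to go.
Take 50 from Source E at 7.0 — need 90 more.
Take 90 from Source G at 8.0 to finish.
Source 5: unused.
Cost = 150×5.0 + 50×7.0 + 90×8.0 = 1820.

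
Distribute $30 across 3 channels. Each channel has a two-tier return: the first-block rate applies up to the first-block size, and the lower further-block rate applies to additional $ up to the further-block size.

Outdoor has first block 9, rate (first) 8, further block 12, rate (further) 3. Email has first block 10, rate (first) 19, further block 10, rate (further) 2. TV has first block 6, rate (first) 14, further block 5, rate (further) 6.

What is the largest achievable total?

376

Rank every tier by rate: Email/tier1 19 > TV/tier1 14 > Outdoor/tier1 8 > TV/tier2 6 > Outdoor/tier2 3 > Email/tier2 2.
Email tier1 at 19: fill all 10 — 20 left.
Fill TV tier1 block (6 at 14) — 14 left.
Fill Outdoor tier1 block (9 at 8) — 5 left.
TV/tier2 (6): +5 — 0 left.
Total = 19×10 + 14×6 + 8×9 + 6×5 = 376.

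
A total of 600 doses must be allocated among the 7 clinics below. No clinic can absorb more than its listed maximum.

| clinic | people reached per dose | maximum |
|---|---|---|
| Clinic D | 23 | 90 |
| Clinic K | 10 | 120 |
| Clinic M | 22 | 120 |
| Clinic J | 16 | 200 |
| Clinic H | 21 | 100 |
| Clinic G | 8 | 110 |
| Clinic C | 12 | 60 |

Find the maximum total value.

11030

Highest people reached per dose first: Clinic D 23 > Clinic M 22 > Clinic H 21 > Clinic J 16 > Clinic C 12 > Clinic K 10 > Clinic G 8.
Clinic D takes 90 to reach its cap of 90 ; 510 left.
Clinic M takes 120 to reach its cap of 120 ; 390 left.
Clinic H: +100 to 100 (cap) ; 290 left.
Clinic J takes 200 to reach its cap of 200 ; 90 left.
Clinic C takes 60 to reach its cap of 60 ; 30 left.
Clinic K: +30 (room for 120) → 30. Pool exhausted.
Total = 23×90 + 10×30 + 22×120 + 16×200 + 21×100 + 12×60 = 11030.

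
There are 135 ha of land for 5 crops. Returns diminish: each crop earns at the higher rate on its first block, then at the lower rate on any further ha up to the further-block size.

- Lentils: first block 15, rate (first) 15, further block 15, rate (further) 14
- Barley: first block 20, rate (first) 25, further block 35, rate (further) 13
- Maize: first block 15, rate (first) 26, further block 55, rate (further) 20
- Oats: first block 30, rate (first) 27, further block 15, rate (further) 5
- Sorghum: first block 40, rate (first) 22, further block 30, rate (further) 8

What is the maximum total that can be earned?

3180

Rank every tier by rate: Oats/T1 27 > Maize/T1 26 > Barley/T1 25 > Sorghum/T1 22 > Maize/T2 20 > Lentils/T1 15 > Lentils/T2 14 > Barley/T2 13 > Sorghum/T2 8 > Oats/T2 5.
Fill Oats T1 block (30 at 27) — 105 left.
Fill Maize T1 block (15 at 26) — 90 left.
Barley T1 at 25: fill all 20 — 70 left.
Sorghum/T1 (22): +40 — 30 left.
Maize T2 at 20: only 30 left, fill 30.
Total = 27×30 + 26×15 + 25×20 + 22×40 + 20×30 = 3180.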